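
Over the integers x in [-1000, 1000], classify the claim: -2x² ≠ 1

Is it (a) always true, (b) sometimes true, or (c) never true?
Over all integers in [-1000, 1000], LHS − RHS is always negative; it is closest to 0 at x = 0, where it equals -1:
x = 0: LHS = -2·0² = 0; 0 ≠ 1 — holds
At the ends of the range:
x = -1000: LHS = -2·(-1000)² = -2000000; -2000000 ≠ 1 — holds
x = 1000: LHS = -2·1000² = -2000000; -2000000 ≠ 1 — holds
Hence LHS − RHS is never 0, i.e. the two sides are never equal, so the relation holds for every integer in [-1000, 1000].

No counterexample exists.

Answer: Always true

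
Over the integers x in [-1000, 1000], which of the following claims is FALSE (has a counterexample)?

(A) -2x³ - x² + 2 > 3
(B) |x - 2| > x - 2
(A) x = 0: LHS = -2·0³ - 0² + 2 = 2; 2 > 3 — FAILS
(B) x = 2: LHS = |2 - 2| = |0| = 0, RHS = 2 - 2 = 0; 0 > 0 — FAILS

Answer: Both A and B are false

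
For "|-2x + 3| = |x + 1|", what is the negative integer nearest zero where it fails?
Testing negative integers from -1 downward:
x = -1: LHS = |-2·(-1) + 3| = |5| = 5, RHS = |(-1) + 1| = |0| = 0; 5 = 0 — FAILS  ← closest negative counterexample to 0

Answer: x = -1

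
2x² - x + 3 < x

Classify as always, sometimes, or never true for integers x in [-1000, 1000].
Over all integers in [-1000, 1000], LHS − RHS is smallest at x = 0, where it equals 3:
x = 0: LHS = 2·0² - 0 + 3 = 3; 3 < 0 — FAILS
At the ends of the range:
x = -1000: LHS = 2·(-1000)² - (-1000) + 3 = 2001003; 2001003 < -1000 — FAILS
x = 1000: LHS = 2·1000² - 1000 + 3 = 1999003; 1999003 < 1000 — FAILS
Hence LHS − RHS is never negative, i.e. LHS ≥ RHS throughout, so the claimed relation (<) fails for every integer in [-1000, 1000].

No integer in the range satisfies it.

Answer: Never true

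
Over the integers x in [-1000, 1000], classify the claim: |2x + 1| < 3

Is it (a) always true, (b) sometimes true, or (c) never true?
Holds at x = 0: LHS = |2·0 + 1| = |1| = 1; 1 < 3 — holds
Fails at x = 1: LHS = |2·1 + 1| = |3| = 3; 3 < 3 — FAILS
It is satisfied by some integers in the range but not all.

Answer: Sometimes true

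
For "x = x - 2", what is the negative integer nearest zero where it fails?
Testing negative integers from -1 downward:
x = -1: RHS = (-1) - 2 = -3; -1 = -3 — FAILS  ← closest negative counterexample to 0

Answer: x = -1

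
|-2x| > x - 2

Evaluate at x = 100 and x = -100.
x = 100: LHS = |-2·100| = |-200| = 200, RHS = 100 - 2 = 98; 200 > 98 — holds
x = -100: LHS = |-2·(-100)| = |200| = 200, RHS = (-100) - 2 = -102; 200 > -102 — holds

Answer: Yes, holds for both x = 100 and x = -100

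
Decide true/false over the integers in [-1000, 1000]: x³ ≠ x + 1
Track d = LHS − RHS over the integers in [-1000, 1000]. Equality would need d = 0, but d changes sign only between consecutive integers, jumping over 0:
x = 1: LHS = 1³ = 1, RHS = 1 + 1 = 2; 1 ≠ 2 — holds  (d = -1)
x = 2: LHS = 2³ = 8, RHS = 2 + 1 = 3; 8 ≠ 3 — holds  (d = 5)
Away from these crossings d keeps a constant sign, and checking every integer in [-1000, 1000] confirms d ≠ 0 throughout. Hence the two sides are never equal, so the relation holds for every integer in [-1000, 1000].

No counterexample exists.

Answer: True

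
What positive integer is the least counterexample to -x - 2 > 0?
Testing positive integers:
x = 1: LHS = -1 - 2 = -3; -3 > 0 — FAILS  ← smallest positive counterexample

Answer: x = 1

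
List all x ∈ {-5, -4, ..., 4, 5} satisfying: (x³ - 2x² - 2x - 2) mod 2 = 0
Holds for: {-4, -2, 0, 2, 4}
Fails for: {-5, -3, -1, 1, 3, 5}

Answer: {-4, -2, 0, 2, 4}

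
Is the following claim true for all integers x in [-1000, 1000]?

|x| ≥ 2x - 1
The claim fails at x = 2:
x = 2: LHS = |2| = 2, RHS = 2·2 - 1 = 3; 2 ≥ 3 — FAILS

Because a single integer refutes it, the statement is false.

Answer: False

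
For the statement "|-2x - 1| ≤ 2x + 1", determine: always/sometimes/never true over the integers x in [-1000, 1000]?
Holds at x = 0: LHS = |-2·0 - 1| = |-1| = 1, RHS = 2·0 + 1 = 1; 1 ≤ 1 — holds
Fails at x = -1: LHS = |-2·(-1) - 1| = |1| = 1, RHS = 2·(-1) + 1 = -1; 1 ≤ -1 — FAILS
It is satisfied by some integers in the range but not all.

Answer: Sometimes true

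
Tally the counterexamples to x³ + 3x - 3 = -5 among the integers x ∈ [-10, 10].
Counterexamples in [-10, 10]: {-10, -9, -8, -7, -6, -5, -4, -3, -2, -1, 0, 1, 2, 3, 4, 5, 6, 7, 8, 9, 10}.

Counting them gives 21 values.

Answer: 21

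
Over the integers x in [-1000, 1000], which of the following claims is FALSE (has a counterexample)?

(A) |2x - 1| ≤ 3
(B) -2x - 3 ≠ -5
(A) x = -2: LHS = |2·(-2) - 1| = |-5| = 5; 5 ≤ 3 — FAILS
(B) x = 1: LHS = -2·1 - 3 = -5; -5 ≠ -5 — FAILS

Answer: Both A and B are false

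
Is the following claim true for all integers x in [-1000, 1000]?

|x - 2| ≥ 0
An absolute value is never negative, so the left side is ≥ 0 for every x, while the right side is 0. Tightest case in [-1000, 1000] is x = 2:
x = 2: LHS = |2 - 2| = |0| = 0; 0 ≥ 0 — holds
Hence LHS − RHS is never negative, i.e. LHS ≥ RHS throughout, so the relation holds for every integer in [-1000, 1000].

No counterexample exists.

Answer: True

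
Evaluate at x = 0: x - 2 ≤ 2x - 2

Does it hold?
x = 0: LHS = 0 - 2 = -2, RHS = 2·0 - 2 = -2; -2 ≤ -2 — holds

The relation is satisfied at x = 0.

Answer: Yes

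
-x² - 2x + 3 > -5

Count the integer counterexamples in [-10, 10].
Counterexamples in [-10, 10]: {-10, -9, -8, -7, -6, -5, -4, 2, 3, 4, 5, 6, 7, 8, 9, 10}.

Counting them gives 16 values.

Answer: 16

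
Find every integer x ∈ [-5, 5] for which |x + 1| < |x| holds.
Holds for: {-5, -4, -3, -2, -1}
Fails for: {0, 1, 2, 3, 4, 5}

Answer: {-5, -4, -3, -2, -1}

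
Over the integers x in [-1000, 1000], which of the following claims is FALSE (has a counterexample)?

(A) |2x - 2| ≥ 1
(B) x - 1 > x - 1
(A) x = 1: LHS = |2·1 - 2| = |0| = 0; 0 ≥ 1 — FAILS
(B) x = 0: LHS = 0 - 1 = -1, RHS = 0 - 1 = -1; -1 > -1 — FAILS

Answer: Both A and B are false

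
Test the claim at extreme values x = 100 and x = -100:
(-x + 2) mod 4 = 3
x = 100: LHS = (-100 + 2) mod 4 = (-98) mod 4 = 2; 2 = 3 — FAILS
x = -100: LHS = (-(-100) + 2) mod 4 = 102 mod 4 = 2; 2 = 3 — FAILS

Answer: No, fails for both x = 100 and x = -100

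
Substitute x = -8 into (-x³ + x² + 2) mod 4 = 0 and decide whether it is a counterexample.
Substitute x = -8 into the relation:
x = -8: LHS = (-(-8)³ + (-8)² + 2) mod 4 = 578 mod 4 = 2; 2 = 0 — FAILS

Since the claim fails at x = -8, this value is a counterexample.

Answer: Yes, x = -8 is a counterexample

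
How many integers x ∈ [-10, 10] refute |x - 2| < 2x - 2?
Counterexamples in [-10, 10]: {-10, -9, -8, -7, -6, -5, -4, -3, -2, -1, 0, 1}.

Counting them gives 12 values.

Answer: 12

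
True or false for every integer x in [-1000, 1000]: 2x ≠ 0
The claim fails at x = 0:
x = 0: LHS = 2·0 = 0; 0 ≠ 0 — FAILS

Because a single integer refutes it, the statement is false.

Answer: False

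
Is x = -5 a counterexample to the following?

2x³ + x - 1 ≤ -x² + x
Substitute x = -5 into the relation:
x = -5: LHS = 2·(-5)³ + (-5) - 1 = -256, RHS = -(-5)² + (-5) = -30; -256 ≤ -30 — holds

The claim holds here, so x = -5 is not a counterexample. (A counterexample exists elsewhere, e.g. x = 1.)

Answer: No, x = -5 is not a counterexample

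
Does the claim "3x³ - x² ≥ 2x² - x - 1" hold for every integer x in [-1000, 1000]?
The claim fails at x = -1:
x = -1: LHS = 3·(-1)³ - (-1)² = -4, RHS = 2·(-1)² - (-1) - 1 = 2; -4 ≥ 2 — FAILS

Because a single integer refutes it, the statement is false.

Answer: False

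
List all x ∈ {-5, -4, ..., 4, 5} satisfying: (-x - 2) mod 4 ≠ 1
Holds for: {-5, -4, -2, -1, 0, 2, 3, 4}
Fails for: {-3, 1, 5}

Answer: {-5, -4, -2, -1, 0, 2, 3, 4}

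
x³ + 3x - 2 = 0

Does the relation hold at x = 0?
x = 0: LHS = 0³ + 3·0 - 2 = -2; -2 = 0 — FAILS

The relation fails at x = 0, so x = 0 is a counterexample.

Answer: No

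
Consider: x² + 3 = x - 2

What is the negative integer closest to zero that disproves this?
Testing negative integers from -1 downward:
x = -1: LHS = (-1)² + 3 = 4, RHS = (-1) - 2 = -3; 4 = -3 — FAILS  ← closest negative counterexample to 0

Answer: x = -1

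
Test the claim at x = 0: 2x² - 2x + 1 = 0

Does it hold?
x = 0: LHS = 2·0² - 2·0 + 1 = 1; 1 = 0 — FAILS

The relation fails at x = 0, so x = 0 is a counterexample.

Answer: No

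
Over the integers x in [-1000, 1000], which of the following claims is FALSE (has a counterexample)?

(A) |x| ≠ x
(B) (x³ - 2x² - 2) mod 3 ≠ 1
(A) x = 0: LHS = |0| = 0; 0 ≠ 0 — FAILS
(B) x = 0: LHS = (0³ - 2·0² - 2) mod 3 = (-2) mod 3 = 1; 1 ≠ 1 — FAILS

Answer: Both A and B are false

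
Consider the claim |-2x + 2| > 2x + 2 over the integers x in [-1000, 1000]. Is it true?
The claim fails at x = 0:
x = 0: LHS = |-2·0 + 2| = |2| = 2, RHS = 2·0 + 2 = 2; 2 > 2 — FAILS

Because a single integer refutes it, the statement is false.

Answer: False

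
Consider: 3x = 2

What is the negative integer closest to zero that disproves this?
Testing negative integers from -1 downward:
x = -1: LHS = 3·(-1) = -3; -3 = 2 — FAILS  ← closest negative counterexample to 0

Answer: x = -1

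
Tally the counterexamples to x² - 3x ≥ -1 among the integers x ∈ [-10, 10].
Counterexamples in [-10, 10]: {1, 2}.

Counting them gives 2 values.

Answer: 2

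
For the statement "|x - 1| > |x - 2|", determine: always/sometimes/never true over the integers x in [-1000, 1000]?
Holds at x = 2: LHS = |2 - 1| = |1| = 1, RHS = |2 - 2| = |0| = 0; 1 > 0 — holds
Fails at x = 0: LHS = |0 - 1| = |-1| = 1, RHS = |0 - 2| = |-2| = 2; 1 > 2 — FAILS
It is satisfied by some integers in the range but not all.

Answer: Sometimes true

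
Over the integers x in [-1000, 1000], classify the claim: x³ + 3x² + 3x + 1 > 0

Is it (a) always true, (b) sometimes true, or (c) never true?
Holds at x = 0: LHS = 0³ + 3·0² + 3·0 + 1 = 1; 1 > 0 — holds
Fails at x = -1: LHS = (-1)³ + 3·(-1)² + 3·(-1) + 1 = 0; 0 > 0 — FAILS
It is satisfied by some integers in the range but not all.

Answer: Sometimes true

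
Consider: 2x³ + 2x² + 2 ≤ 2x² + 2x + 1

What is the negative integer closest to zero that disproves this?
Testing negative integers from -1 downward:
x = -1: LHS = 2·(-1)³ + 2·(-1)² + 2 = 2, RHS = 2·(-1)² + 2·(-1) + 1 = 1; 2 ≤ 1 — FAILS  ← closest negative counterexample to 0

Answer: x = -1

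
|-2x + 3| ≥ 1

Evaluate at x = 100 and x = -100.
x = 100: LHS = |-2·100 + 3| = |-197| = 197; 197 ≥ 1 — holds
x = -100: LHS = |-2·(-100) + 3| = |203| = 203; 203 ≥ 1 — holds

Answer: Yes, holds for both x = 100 and x = -100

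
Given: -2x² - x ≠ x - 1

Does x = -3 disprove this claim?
Substitute x = -3 into the relation:
x = -3: LHS = -2·(-3)² - (-3) = -15, RHS = (-3) - 1 = -4; -15 ≠ -4 — holds

The relation holds at x = -3, so it is not a counterexample.

Answer: No, x = -3 is not a counterexample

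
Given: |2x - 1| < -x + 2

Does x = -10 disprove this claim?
Substitute x = -10 into the relation:
x = -10: LHS = |2·(-10) - 1| = |-21| = 21, RHS = -(-10) + 2 = 12; 21 < 12 — FAILS

Since the claim fails at x = -10, this value is a counterexample.

Answer: Yes, x = -10 is a counterexample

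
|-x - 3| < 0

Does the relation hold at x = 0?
x = 0: LHS = |-0 - 3| = |-3| = 3; 3 < 0 — FAILS

The relation fails at x = 0, so x = 0 is a counterexample.

Answer: No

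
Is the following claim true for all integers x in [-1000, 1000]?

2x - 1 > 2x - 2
Over all integers in [-1000, 1000], LHS − RHS is smallest at x = 0, where it equals 1:
x = 0: LHS = 2·0 - 1 = -1, RHS = 2·0 - 2 = -2; -1 > -2 — holds
At the ends of the range:
x = -1000: LHS = 2·(-1000) - 1 = -2001, RHS = 2·(-1000) - 2 = -2002; -2001 > -2002 — holds
x = 1000: LHS = 2·1000 - 1 = 1999, RHS = 2·1000 - 2 = 1998; 1999 > 1998 — holds
Hence LHS − RHS is never zero or negative, i.e. LHS > RHS throughout, so the relation holds for every integer in [-1000, 1000].

No counterexample exists.

Answer: True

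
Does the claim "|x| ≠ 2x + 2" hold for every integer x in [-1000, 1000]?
Track d = LHS − RHS over the integers in [-1000, 1000]. Equality would need d = 0, but d changes sign only between consecutive integers, jumping over 0:
x = -1: LHS = |-1| = 1, RHS = 2·(-1) + 2 = 0; 1 ≠ 0 — holds  (d = 1)
x = 0: LHS = |0| = 0, RHS = 2·0 + 2 = 2; 0 ≠ 2 — holds  (d = -2)
Away from these crossings d keeps a constant sign, and checking every integer in [-1000, 1000] confirms d ≠ 0 throughout. Hence the two sides are never equal, so the relation holds for every integer in [-1000, 1000].

No counterexample exists.

Answer: True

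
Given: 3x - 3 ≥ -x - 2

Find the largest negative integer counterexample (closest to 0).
Testing negative integers from -1 downward:
x = -1: LHS = 3·(-1) - 3 = -6, RHS = -(-1) - 2 = -1; -6 ≥ -1 — FAILS  ← closest negative counterexample to 0

Answer: x = -1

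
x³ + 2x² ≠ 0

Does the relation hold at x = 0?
x = 0: LHS = 0³ + 2·0² = 0; 0 ≠ 0 — FAILS

The relation fails at x = 0, so x = 0 is a counterexample.

Answer: No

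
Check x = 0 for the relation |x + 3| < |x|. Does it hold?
x = 0: LHS = |0 + 3| = |3| = 3, RHS = |0| = 0; 3 < 0 — FAILS

The relation fails at x = 0, so x = 0 is a counterexample.

Answer: No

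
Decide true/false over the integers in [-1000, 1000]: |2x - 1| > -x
Over all integers in [-1000, 1000], LHS − RHS is smallest at x = 0, where it equals 1:
x = 0: LHS = |2·0 - 1| = |-1| = 1, RHS = -0 = 0; 1 > 0 — holds
At the ends of the range:
x = -1000: LHS = |2·(-1000) - 1| = |-2001| = 2001, RHS = -(-1000) = 1000; 2001 > 1000 — holds
x = 1000: LHS = |2·1000 - 1| = |1999| = 1999; 1999 > -1000 — holds
Hence LHS − RHS is never zero or negative, i.e. LHS > RHS throughout, so the relation holds for every integer in [-1000, 1000].

No counterexample exists.

Answer: True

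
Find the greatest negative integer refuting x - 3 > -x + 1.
Testing negative integers from -1 downward:
x = -1: LHS = (-1) - 3 = -4, RHS = -(-1) + 1 = 2; -4 > 2 — FAILS  ← closest negative counterexample to 0

Answer: x = -1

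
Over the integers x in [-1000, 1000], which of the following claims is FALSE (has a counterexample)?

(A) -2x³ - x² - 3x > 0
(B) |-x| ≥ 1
(A) x = 0: LHS = -2·0³ - 0² - 3·0 = 0; 0 > 0 — FAILS
(B) x = 0: LHS = |-0| = |0| = 0; 0 ≥ 1 — FAILS

Answer: Both A and B are false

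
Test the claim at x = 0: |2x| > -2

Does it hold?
x = 0: LHS = |2·0| = |0| = 0; 0 > -2 — holds

The relation is satisfied at x = 0.

Answer: Yes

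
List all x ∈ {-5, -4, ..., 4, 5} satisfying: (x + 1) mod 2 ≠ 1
Holds for: {-5, -3, -1, 1, 3, 5}
Fails for: {-4, -2, 0, 2, 4}

Answer: {-5, -3, -1, 1, 3, 5}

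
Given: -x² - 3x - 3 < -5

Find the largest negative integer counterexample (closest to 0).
Testing negative integers from -1 downward:
x = -1: LHS = -(-1)² - 3·(-1) - 3 = -1; -1 < -5 — FAILS  ← closest negative counterexample to 0

Answer: x = -1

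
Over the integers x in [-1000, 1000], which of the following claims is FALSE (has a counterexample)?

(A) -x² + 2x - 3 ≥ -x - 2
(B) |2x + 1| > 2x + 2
(A) x = 0: LHS = -0² + 2·0 - 3 = -3, RHS = -0 - 2 = -2; -3 ≥ -2 — FAILS
(B) x = 0: LHS = |2·0 + 1| = |1| = 1, RHS = 2·0 + 2 = 2; 1 > 2 — FAILS

Answer: Both A and B are false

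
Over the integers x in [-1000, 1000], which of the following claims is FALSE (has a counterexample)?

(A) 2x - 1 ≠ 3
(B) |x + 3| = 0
(A) x = 2: LHS = 2·2 - 1 = 3; 3 ≠ 3 — FAILS
(B) x = 0: LHS = |0 + 3| = |3| = 3; 3 = 0 — FAILS

Answer: Both A and B are false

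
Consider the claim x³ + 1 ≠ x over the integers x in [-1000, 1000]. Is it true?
Track d = LHS − RHS over the integers in [-1000, 1000]. Equality would need d = 0, but d changes sign only between consecutive integers, jumping over 0:
x = -2: LHS = (-2)³ + 1 = -7; -7 ≠ -2 — holds  (d = -5)
x = -1: LHS = (-1)³ + 1 = 0; 0 ≠ -1 — holds  (d = 1)
Away from these crossings d keeps a constant sign, and checking every integer in [-1000, 1000] confirms d ≠ 0 throughout. Hence the two sides are never equal, so the relation holds for every integer in [-1000, 1000].

No counterexample exists.

Answer: True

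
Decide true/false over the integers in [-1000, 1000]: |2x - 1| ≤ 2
The claim fails at x = -1:
x = -1: LHS = |2·(-1) - 1| = |-3| = 3; 3 ≤ 2 — FAILS

Because a single integer refutes it, the statement is false.

Answer: False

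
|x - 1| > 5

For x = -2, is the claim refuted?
Substitute x = -2 into the relation:
x = -2: LHS = |(-2) - 1| = |-3| = 3; 3 > 5 — FAILS

Since the claim fails at x = -2, this value is a counterexample.

Answer: Yes, x = -2 is a counterexample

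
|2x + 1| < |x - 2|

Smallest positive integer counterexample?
Testing positive integers:
x = 1: LHS = |2·1 + 1| = |3| = 3, RHS = |1 - 2| = |-1| = 1; 3 < 1 — FAILS  ← smallest positive counterexample

Answer: x = 1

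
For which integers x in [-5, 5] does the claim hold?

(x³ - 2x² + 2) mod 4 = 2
Holds for: {-4, -2, 0, 2, 4}
Fails for: {-5, -3, -1, 1, 3, 5}

Answer: {-4, -2, 0, 2, 4}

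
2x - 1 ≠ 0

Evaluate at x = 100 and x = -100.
x = 100: LHS = 2·100 - 1 = 199; 199 ≠ 0 — holds
x = -100: LHS = 2·(-100) - 1 = -201; -201 ≠ 0 — holds

Answer: Yes, holds for both x = 100 and x = -100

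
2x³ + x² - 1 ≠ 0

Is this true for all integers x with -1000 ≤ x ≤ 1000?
Track d = LHS − RHS over the integers in [-1000, 1000]. Equality would need d = 0, but d changes sign only between consecutive integers, jumping over 0:
x = 0: LHS = 2·0³ + 0² - 1 = -1; -1 ≠ 0 — holds  (d = -1)
x = 1: LHS = 2·1³ + 1² - 1 = 2; 2 ≠ 0 — holds  (d = 2)
Away from these crossings d keeps a constant sign, and checking every integer in [-1000, 1000] confirms d ≠ 0 throughout. Hence the two sides are never equal, so the relation holds for every integer in [-1000, 1000].

No counterexample exists.

Answer: True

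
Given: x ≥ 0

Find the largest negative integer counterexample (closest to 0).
Testing negative integers from -1 downward:
x = -1: -1 ≥ 0 — FAILS  ← closest negative counterexample to 0

Answer: x = -1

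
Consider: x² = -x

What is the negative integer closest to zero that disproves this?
Testing negative integers from -1 downward:
x = -1: LHS = (-1)² = 1, RHS = -(-1) = 1; 1 = 1 — holds
x = -2: LHS = (-2)² = 4, RHS = -(-2) = 2; 4 = 2 — FAILS  ← closest negative counterexample to 0

Answer: x = -2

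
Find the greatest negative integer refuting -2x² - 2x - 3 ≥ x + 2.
Testing negative integers from -1 downward:
x = -1: LHS = -2·(-1)² - 2·(-1) - 3 = -3, RHS = (-1) + 2 = 1; -3 ≥ 1 — FAILS  ← closest negative counterexample to 0

Answer: x = -1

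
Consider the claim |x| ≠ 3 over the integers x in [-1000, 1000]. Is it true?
The claim fails at x = 3:
x = 3: LHS = |3| = 3; 3 ≠ 3 — FAILS

Because a single integer refutes it, the statement is false.

Answer: False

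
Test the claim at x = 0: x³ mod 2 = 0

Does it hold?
x = 0: LHS = (0³) mod 2 = 0 mod 2 = 0; 0 = 0 — holds

The relation is satisfied at x = 0.

Answer: Yes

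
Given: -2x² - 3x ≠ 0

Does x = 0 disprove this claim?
Substitute x = 0 into the relation:
x = 0: LHS = -2·0² - 3·0 = 0; 0 ≠ 0 — FAILS

Since the claim fails at x = 0, this value is a counterexample.

Answer: Yes, x = 0 is a counterexample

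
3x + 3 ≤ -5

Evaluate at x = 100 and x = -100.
x = 100: LHS = 3·100 + 3 = 303; 303 ≤ -5 — FAILS
x = -100: LHS = 3·(-100) + 3 = -297; -297 ≤ -5 — holds

Answer: Partially: fails for x = 100, holds for x = -100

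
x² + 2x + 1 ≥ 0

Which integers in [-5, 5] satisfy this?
Over all integers in [-5, 5], LHS − RHS is smallest at x = -1, where it equals 0:
x = -1: LHS = (-1)² + 2·(-1) + 1 = 0; 0 ≥ 0 — holds
At the ends of the range:
x = -5: LHS = (-5)² + 2·(-5) + 1 = 16; 16 ≥ 0 — holds
x = 5: LHS = 5² + 2·5 + 1 = 36; 36 ≥ 0 — holds
Hence LHS − RHS is never negative, i.e. LHS ≥ RHS throughout, so the relation holds for every integer in [-5, 5].

Answer: All integers in [-5, 5]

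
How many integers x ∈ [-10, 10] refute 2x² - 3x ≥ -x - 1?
Over all integers in [-10, 10], LHS − RHS is smallest at x = 0, where it equals 1:
x = 0: LHS = 2·0² - 3·0 = 0, RHS = -0 - 1 = -1; 0 ≥ -1 — holds
At the ends of the range:
x = -10: LHS = 2·(-10)² - 3·(-10) = 230, RHS = -(-10) - 1 = 9; 230 ≥ 9 — holds
x = 10: LHS = 2·10² - 3·10 = 170, RHS = -10 - 1 = -11; 170 ≥ -11 — holds
Hence LHS − RHS is never negative, i.e. LHS ≥ RHS throughout, so the relation holds for every integer in [-10, 10].

No counterexample appears in that range.

Answer: 0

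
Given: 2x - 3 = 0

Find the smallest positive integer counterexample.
Testing positive integers:
x = 1: LHS = 2·1 - 3 = -1; -1 = 0 — FAILS  ← smallest positive counterexample

Answer: x = 1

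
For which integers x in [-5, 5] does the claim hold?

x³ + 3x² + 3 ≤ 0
Holds for: {-5, -4}
Fails for: {-3, -2, -1, 0, 1, 2, 3, 4, 5}

Answer: {-5, -4}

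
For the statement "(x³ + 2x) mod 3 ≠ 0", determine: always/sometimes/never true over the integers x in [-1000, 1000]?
For a polynomial with integer coefficients, its value mod 3 depends only on x mod 3, so it suffices to check one representative of each residue class, x = 0, 1, 2:
x = 0: LHS = (0³ + 2·0) mod 3 = 0 mod 3 = 0; 0 ≠ 0 — FAILS
x = 1: LHS = (1³ + 2·1) mod 3 = 3 mod 3 = 0; 0 ≠ 0 — FAILS
x = 2: LHS = (2³ + 2·2) mod 3 = 12 mod 3 = 0; 0 ≠ 0 — FAILS
The relation fails in every residue class, so the claimed relation (≠) fails for every integer in [-1000, 1000].

No integer in the range satisfies it.

Answer: Never true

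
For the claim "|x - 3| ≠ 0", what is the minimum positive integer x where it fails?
Testing positive integers:
x = 1: LHS = |1 - 3| = |-2| = 2; 2 ≠ 0 — holds
x = 2: LHS = |2 - 3| = |-1| = 1; 1 ≠ 0 — holds
x = 3: LHS = |3 - 3| = |0| = 0; 0 ≠ 0 — FAILS  ← smallest positive counterexample

Answer: x = 3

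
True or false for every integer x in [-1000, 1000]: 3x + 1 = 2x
The claim fails at x = 0:
x = 0: LHS = 3·0 + 1 = 1, RHS = 2·0 = 0; 1 = 0 — FAILS

Because a single integer refutes it, the statement is false.

Answer: False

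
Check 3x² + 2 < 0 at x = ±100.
x = 100: LHS = 3·100² + 2 = 30002; 30002 < 0 — FAILS
x = -100: LHS = 3·(-100)² + 2 = 30002; 30002 < 0 — FAILS

Answer: No, fails for both x = 100 and x = -100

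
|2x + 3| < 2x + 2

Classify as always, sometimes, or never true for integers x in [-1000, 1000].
Over all integers in [-1000, 1000], LHS − RHS is smallest at x = 0, where it equals 1:
x = 0: LHS = |2·0 + 3| = |3| = 3, RHS = 2·0 + 2 = 2; 3 < 2 — FAILS
At the ends of the range:
x = -1000: LHS = |2·(-1000) + 3| = |-1997| = 1997, RHS = 2·(-1000) + 2 = -1998; 1997 < -1998 — FAILS
x = 1000: LHS = |2·1000 + 3| = |2003| = 2003, RHS = 2·1000 + 2 = 2002; 2003 < 2002 — FAILS
Hence LHS − RHS is never negative, i.e. LHS ≥ RHS throughout, so the claimed relation (<) fails for every integer in [-1000, 1000].

No integer in the range satisfies it.

Answer: Never true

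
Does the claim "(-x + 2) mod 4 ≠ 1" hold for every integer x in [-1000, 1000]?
The claim fails at x = 1:
x = 1: LHS = (-1 + 2) mod 4 = 1 mod 4 = 1; 1 ≠ 1 — FAILS

Because a single integer refutes it, the statement is false.

Answer: False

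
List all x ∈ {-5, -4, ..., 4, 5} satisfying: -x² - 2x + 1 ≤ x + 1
Holds for: {-5, -4, -3, 0, 1, 2, 3, 4, 5}
Fails for: {-2, -1}

Answer: {-5, -4, -3, 0, 1, 2, 3, 4, 5}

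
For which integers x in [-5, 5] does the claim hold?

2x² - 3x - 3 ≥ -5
Over all integers in [-5, 5], LHS − RHS is smallest at x = 1, where it equals 1:
x = 1: LHS = 2·1² - 3·1 - 3 = -4; -4 ≥ -5 — holds
At the ends of the range:
x = -5: LHS = 2·(-5)² - 3·(-5) - 3 = 62; 62 ≥ -5 — holds
x = 5: LHS = 2·5² - 3·5 - 3 = 32; 32 ≥ -5 — holds
Hence LHS − RHS is never negative, i.e. LHS ≥ RHS throughout, so the relation holds for every integer in [-5, 5].

Answer: All integers in [-5, 5]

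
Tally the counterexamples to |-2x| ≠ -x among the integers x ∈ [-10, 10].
Counterexamples in [-10, 10]: {0}.

Counting them gives 1 values.

Answer: 1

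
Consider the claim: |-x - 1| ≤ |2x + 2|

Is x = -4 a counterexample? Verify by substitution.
Substitute x = -4 into the relation:
x = -4: LHS = |-(-4) - 1| = |3| = 3, RHS = |2·(-4) + 2| = |-6| = 6; 3 ≤ 6 — holds

The relation holds at x = -4, so it is not a counterexample.

Answer: No, x = -4 is not a counterexample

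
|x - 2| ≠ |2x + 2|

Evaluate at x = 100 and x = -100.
x = 100: LHS = |100 - 2| = |98| = 98, RHS = |2·100 + 2| = |202| = 202; 98 ≠ 202 — holds
x = -100: LHS = |(-100) - 2| = |-102| = 102, RHS = |2·(-100) + 2| = |-198| = 198; 102 ≠ 198 — holds

Answer: Yes, holds for both x = 100 and x = -100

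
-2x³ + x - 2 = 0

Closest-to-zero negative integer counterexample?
Testing negative integers from -1 downward:
x = -1: LHS = -2·(-1)³ + (-1) - 2 = -1; -1 = 0 — FAILS  ← closest negative counterexample to 0

Answer: x = -1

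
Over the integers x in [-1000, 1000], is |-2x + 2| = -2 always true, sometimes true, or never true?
An absolute value is never negative, so the left side is ≥ 0 for every x, while the right side is -2. Tightest case in [-1000, 1000] is x = 1:
x = 1: LHS = |-2·1 + 2| = |0| = 0; 0 = -2 — FAILS
Hence LHS − RHS is never 0, i.e. the two sides are never equal, so the claimed relation (=) fails for every integer in [-1000, 1000].

No integer in the range satisfies it.

Answer: Never true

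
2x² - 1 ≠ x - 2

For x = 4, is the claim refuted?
Substitute x = 4 into the relation:
x = 4: LHS = 2·4² - 1 = 31, RHS = 4 - 2 = 2; 31 ≠ 2 — holds

The relation holds at x = 4, so it is not a counterexample.

Answer: No, x = 4 is not a counterexample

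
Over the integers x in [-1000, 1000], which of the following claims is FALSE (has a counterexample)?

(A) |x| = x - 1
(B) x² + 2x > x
(A) x = 0: LHS = |0| = 0, RHS = 0 - 1 = -1; 0 = -1 — FAILS
(B) x = 0: LHS = 0² + 2·0 = 0; 0 > 0 — FAILS

Answer: Both A and B are false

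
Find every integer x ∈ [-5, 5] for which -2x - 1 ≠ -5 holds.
Holds for: {-5, -4, -3, -2, -1, 0, 1, 3, 4, 5}
Fails for: {2}

Answer: {-5, -4, -3, -2, -1, 0, 1, 3, 4, 5}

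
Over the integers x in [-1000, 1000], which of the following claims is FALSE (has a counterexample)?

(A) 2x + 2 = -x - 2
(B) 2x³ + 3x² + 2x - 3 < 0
(A) x = 0: LHS = 2·0 + 2 = 2, RHS = -0 - 2 = -2; 2 = -2 — FAILS
(B) x = 1: LHS = 2·1³ + 3·1² + 2·1 - 3 = 4; 4 < 0 — FAILS

Answer: Both A and B are false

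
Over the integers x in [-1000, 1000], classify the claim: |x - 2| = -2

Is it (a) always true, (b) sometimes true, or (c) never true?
An absolute value is never negative, so the left side is ≥ 0 for every x, while the right side is -2. Tightest case in [-1000, 1000] is x = 2:
x = 2: LHS = |2 - 2| = |0| = 0; 0 = -2 — FAILS
Hence LHS − RHS is never 0, i.e. the two sides are never equal, so the claimed relation (=) fails for every integer in [-1000, 1000].

No integer in the range satisfies it.

Answer: Never true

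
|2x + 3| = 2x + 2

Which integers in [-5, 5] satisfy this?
Over all integers in [-5, 5], LHS − RHS is always positive; it is smallest at x = 0, where it equals 1:
x = 0: LHS = |2·0 + 3| = |3| = 3, RHS = 2·0 + 2 = 2; 3 = 2 — FAILS
At the ends of the range:
x = -5: LHS = |2·(-5) + 3| = |-7| = 7, RHS = 2·(-5) + 2 = -8; 7 = -8 — FAILS
x = 5: LHS = |2·5 + 3| = |13| = 13, RHS = 2·5 + 2 = 12; 13 = 12 — FAILS
Hence LHS − RHS is never 0, i.e. the two sides are never equal, so the claimed relation (=) fails for every integer in [-5, 5].

Answer: None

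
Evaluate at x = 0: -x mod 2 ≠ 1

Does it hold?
x = 0: LHS = (-0) mod 2 = 0 mod 2 = 0; 0 ≠ 1 — holds

The relation is satisfied at x = 0.

Answer: Yes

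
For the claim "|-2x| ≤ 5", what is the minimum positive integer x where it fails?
Testing positive integers:
x = 1: LHS = |-2·1| = |-2| = 2; 2 ≤ 5 — holds
x = 2: LHS = |-2·2| = |-4| = 4; 4 ≤ 5 — holds
x = 3: LHS = |-2·3| = |-6| = 6; 6 ≤ 5 — FAILS  ← smallest positive counterexample

Answer: x = 3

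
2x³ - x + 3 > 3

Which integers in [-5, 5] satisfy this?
Holds for: {1, 2, 3, 4, 5}
Fails for: {-5, -4, -3, -2, -1, 0}

Answer: {1, 2, 3, 4, 5}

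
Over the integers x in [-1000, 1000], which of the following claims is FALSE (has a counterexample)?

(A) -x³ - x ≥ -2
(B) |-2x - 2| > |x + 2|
(A) x = 2: LHS = -2³ - 2 = -10; -10 ≥ -2 — FAILS
(B) x = 0: LHS = |-2·0 - 2| = |-2| = 2, RHS = |0 + 2| = |2| = 2; 2 > 2 — FAILS

Answer: Both A and B are false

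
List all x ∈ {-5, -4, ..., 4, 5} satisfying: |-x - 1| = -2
An absolute value is never negative, so the left side is ≥ 0 for every x, while the right side is -2. Tightest case in [-5, 5] is x = -1:
x = -1: LHS = |-(-1) - 1| = |0| = 0; 0 = -2 — FAILS
Hence LHS − RHS is never 0, i.e. the two sides are never equal, so the claimed relation (=) fails for every integer in [-5, 5].

Answer: None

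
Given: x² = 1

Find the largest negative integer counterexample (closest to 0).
Testing negative integers from -1 downward:
x = -1: LHS = (-1)² = 1; 1 = 1 — holds
x = -2: LHS = (-2)² = 4; 4 = 1 — FAILS  ← closest negative counterexample to 0

Answer: x = -2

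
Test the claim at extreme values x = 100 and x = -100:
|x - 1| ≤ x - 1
x = 100: LHS = |100 - 1| = |99| = 99, RHS = 100 - 1 = 99; 99 ≤ 99 — holds
x = -100: LHS = |(-100) - 1| = |-101| = 101, RHS = (-100) - 1 = -101; 101 ≤ -101 — FAILS

Answer: Partially: holds for x = 100, fails for x = -100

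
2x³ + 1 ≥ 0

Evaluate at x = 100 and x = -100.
x = 100: LHS = 2·100³ + 1 = 2000001; 2000001 ≥ 0 — holds
x = -100: LHS = 2·(-100)³ + 1 = -1999999; -1999999 ≥ 0 — FAILS

Answer: Partially: holds for x = 100, fails for x = -100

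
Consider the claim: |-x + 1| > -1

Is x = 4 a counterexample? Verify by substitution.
Substitute x = 4 into the relation:
x = 4: LHS = |-4 + 1| = |-3| = 3; 3 > -1 — holds

The relation holds at x = 4, so it is not a counterexample.

Answer: No, x = 4 is not a counterexample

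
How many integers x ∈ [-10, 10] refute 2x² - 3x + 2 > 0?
Over all integers in [-10, 10], LHS − RHS is smallest at x = 1, where it equals 1:
x = 1: LHS = 2·1² - 3·1 + 2 = 1; 1 > 0 — holds
At the ends of the range:
x = -10: LHS = 2·(-10)² - 3·(-10) + 2 = 232; 232 > 0 — holds
x = 10: LHS = 2·10² - 3·10 + 2 = 172; 172 > 0 — holds
Hence LHS − RHS is never zero or negative, i.e. LHS > RHS throughout, so the relation holds for every integer in [-10, 10].

No counterexample appears in that range.

Answer: 0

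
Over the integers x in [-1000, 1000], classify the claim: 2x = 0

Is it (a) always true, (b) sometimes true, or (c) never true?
Holds at x = 0: LHS = 2·0 = 0; 0 = 0 — holds
Fails at x = 1: LHS = 2·1 = 2; 2 = 0 — FAILS
It is satisfied by some integers in the range but not all.

Answer: Sometimes true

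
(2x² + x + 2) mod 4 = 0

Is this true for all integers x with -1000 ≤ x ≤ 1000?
The claim fails at x = 0:
x = 0: LHS = (2·0² + 0 + 2) mod 4 = 2 mod 4 = 2; 2 = 0 — FAILS

Because a single integer refutes it, the statement is false.

Answer: False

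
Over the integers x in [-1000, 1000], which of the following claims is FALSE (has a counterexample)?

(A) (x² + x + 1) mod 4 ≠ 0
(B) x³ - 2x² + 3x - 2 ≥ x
(A) For a polynomial with integer coefficients, its value mod 4 depends only on x mod 4, so it suffices to check one representative of each residue class, x = 0, 1, 2, 3:
x = 0: LHS = (0² + 0 + 1) mod 4 = 1 mod 4 = 1; 1 ≠ 0 — holds
x = 1: LHS = (1² + 1 + 1) mod 4 = 3 mod 4 = 3; 3 ≠ 0 — holds
x = 2: LHS = (2² + 2 + 1) mod 4 = 7 mod 4 = 3; 3 ≠ 0 — holds
x = 3: LHS = (3² + 3 + 1) mod 4 = 13 mod 4 = 1; 1 ≠ 0 — holds
The relation holds in every residue class, so the relation holds for every integer in [-1000, 1000].

(B) x = 0: LHS = 0³ - 2·0² + 3·0 - 2 = -2; -2 ≥ 0 — FAILS

Only (B) has a counterexample.

Answer: B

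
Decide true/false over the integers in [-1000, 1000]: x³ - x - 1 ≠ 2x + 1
The claim fails at x = -1:
x = -1: LHS = (-1)³ - (-1) - 1 = -1, RHS = 2·(-1) + 1 = -1; -1 ≠ -1 — FAILS

Because a single integer refutes it, the statement is false.

Answer: False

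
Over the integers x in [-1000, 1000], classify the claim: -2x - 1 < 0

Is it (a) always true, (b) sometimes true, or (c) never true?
Holds at x = 0: LHS = -2·0 - 1 = -1; -1 < 0 — holds
Fails at x = -1: LHS = -2·(-1) - 1 = 1; 1 < 0 — FAILS
It is satisfied by some integers in the range but not all.

Answer: Sometimes true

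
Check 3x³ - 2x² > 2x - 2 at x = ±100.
x = 100: LHS = 3·100³ - 2·100² = 2980000, RHS = 2·100 - 2 = 198; 2980000 > 198 — holds
x = -100: LHS = 3·(-100)³ - 2·(-100)² = -3020000, RHS = 2·(-100) - 2 = -202; -3020000 > -202 — FAILS

Answer: Partially: holds for x = 100, fails for x = -100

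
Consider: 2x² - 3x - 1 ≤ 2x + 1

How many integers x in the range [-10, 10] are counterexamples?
Counterexamples in [-10, 10]: {-10, -9, -8, -7, -6, -5, -4, -3, -2, -1, 3, 4, 5, 6, 7, 8, 9, 10}.

Counting them gives 18 values.

Answer: 18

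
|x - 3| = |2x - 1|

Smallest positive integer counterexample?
Testing positive integers:
x = 1: LHS = |1 - 3| = |-2| = 2, RHS = |2·1 - 1| = |1| = 1; 2 = 1 — FAILS  ← smallest positive counterexample

Answer: x = 1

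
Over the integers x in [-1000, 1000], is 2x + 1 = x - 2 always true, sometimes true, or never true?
Holds at x = -3: LHS = 2·(-3) + 1 = -5, RHS = (-3) - 2 = -5; -5 = -5 — holds
Fails at x = 0: LHS = 2·0 + 1 = 1, RHS = 0 - 2 = -2; 1 = -2 — FAILS
It is satisfied by some integers in the range but not all.

Answer: Sometimes true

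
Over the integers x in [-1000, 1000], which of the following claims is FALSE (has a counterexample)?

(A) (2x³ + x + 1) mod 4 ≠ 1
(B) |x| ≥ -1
(A) x = 0: LHS = (2·0³ + 0 + 1) mod 4 = 1 mod 4 = 1; 1 ≠ 1 — FAILS

(B) An absolute value is never negative, so the left side is ≥ 0 for every x, while the right side is -1. Tightest case in [-1000, 1000] is x = 0:
x = 0: LHS = |0| = 0; 0 ≥ -1 — holds
Hence LHS − RHS is never negative, i.e. LHS ≥ RHS throughout, so the relation holds for every integer in [-1000, 1000].

Only (A) has a counterexample.

Answer: A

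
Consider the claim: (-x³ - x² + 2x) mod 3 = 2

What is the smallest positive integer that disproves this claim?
Testing positive integers:
x = 1: LHS = (-1³ - 1² + 2·1) mod 3 = 0 mod 3 = 0; 0 = 2 — FAILS  ← smallest positive counterexample

Answer: x = 1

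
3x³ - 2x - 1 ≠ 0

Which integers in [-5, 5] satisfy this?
Holds for: {-5, -4, -3, -2, -1, 0, 2, 3, 4, 5}
Fails for: {1}

Answer: {-5, -4, -3, -2, -1, 0, 2, 3, 4, 5}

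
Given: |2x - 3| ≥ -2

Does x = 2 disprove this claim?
Substitute x = 2 into the relation:
x = 2: LHS = |2·2 - 3| = |1| = 1; 1 ≥ -2 — holds

The relation holds at x = 2, so it is not a counterexample.

Answer: No, x = 2 is not a counterexample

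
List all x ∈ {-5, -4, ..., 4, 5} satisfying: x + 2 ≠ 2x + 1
Holds for: {-5, -4, -3, -2, -1, 0, 2, 3, 4, 5}
Fails for: {1}

Answer: {-5, -4, -3, -2, -1, 0, 2, 3, 4, 5}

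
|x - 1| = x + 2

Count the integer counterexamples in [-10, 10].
Counterexamples in [-10, 10]: {-10, -9, -8, -7, -6, -5, -4, -3, -2, -1, 0, 1, 2, 3, 4, 5, 6, 7, 8, 9, 10}.

Counting them gives 21 values.

Answer: 21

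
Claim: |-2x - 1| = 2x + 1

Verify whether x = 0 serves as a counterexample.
Substitute x = 0 into the relation:
x = 0: LHS = |-2·0 - 1| = |-1| = 1, RHS = 2·0 + 1 = 1; 1 = 1 — holds

The claim holds here, so x = 0 is not a counterexample. (A counterexample exists elsewhere, e.g. x = -1.)

Answer: No, x = 0 is not a counterexample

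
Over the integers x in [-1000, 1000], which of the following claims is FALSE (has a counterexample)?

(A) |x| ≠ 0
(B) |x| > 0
(A) x = 0: LHS = |0| = 0; 0 ≠ 0 — FAILS
(B) x = 0: LHS = |0| = 0; 0 > 0 — FAILS

Answer: Both A and B are false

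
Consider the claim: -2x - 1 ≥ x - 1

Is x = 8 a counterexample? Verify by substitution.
Substitute x = 8 into the relation:
x = 8: LHS = -2·8 - 1 = -17, RHS = 8 - 1 = 7; -17 ≥ 7 — FAILS

Since the claim fails at x = 8, this value is a counterexample.

Answer: Yes, x = 8 is a counterexample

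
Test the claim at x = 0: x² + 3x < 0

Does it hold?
x = 0: LHS = 0² + 3·0 = 0; 0 < 0 — FAILS

The relation fails at x = 0, so x = 0 is a counterexample.

Answer: No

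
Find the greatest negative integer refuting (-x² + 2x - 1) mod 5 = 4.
Testing negative integers from -1 downward:
x = -1: LHS = (-(-1)² + 2·(-1) - 1) mod 5 = (-4) mod 5 = 1; 1 = 4 — FAILS  ← closest negative counterexample to 0

Answer: x = -1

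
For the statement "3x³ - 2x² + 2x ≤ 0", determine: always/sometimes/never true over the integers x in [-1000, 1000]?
Holds at x = 0: LHS = 3·0³ - 2·0² + 2·0 = 0; 0 ≤ 0 — holds
Fails at x = 1: LHS = 3·1³ - 2·1² + 2·1 = 3; 3 ≤ 0 — FAILS
It is satisfied by some integers in the range but not all.

Answer: Sometimes true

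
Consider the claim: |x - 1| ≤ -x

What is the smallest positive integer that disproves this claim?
Testing positive integers:
x = 1: LHS = |1 - 1| = |0| = 0; 0 ≤ -1 — FAILS  ← smallest positive counterexample

Answer: x = 1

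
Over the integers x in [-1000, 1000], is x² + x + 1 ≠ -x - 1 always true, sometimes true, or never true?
Over all integers in [-1000, 1000], LHS − RHS is always positive; it is smallest at x = -1, where it equals 1:
x = -1: LHS = (-1)² + (-1) + 1 = 1, RHS = -(-1) - 1 = 0; 1 ≠ 0 — holds
At the ends of the range:
x = -1000: LHS = (-1000)² + (-1000) + 1 = 999001, RHS = -(-1000) - 1 = 999; 999001 ≠ 999 — holds
x = 1000: LHS = 1000² + 1000 + 1 = 1001001, RHS = -1000 - 1 = -1001; 1001001 ≠ -1001 — holds
Hence LHS − RHS is never 0, i.e. the two sides are never equal, so the relation holds for every integer in [-1000, 1000].

No counterexample exists.

Answer: Always true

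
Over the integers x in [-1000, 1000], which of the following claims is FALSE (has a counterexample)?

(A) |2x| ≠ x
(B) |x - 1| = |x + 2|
(A) x = 0: LHS = |2·0| = |0| = 0; 0 ≠ 0 — FAILS
(B) x = 0: LHS = |0 - 1| = |-1| = 1, RHS = |0 + 2| = |2| = 2; 1 = 2 — FAILS

Answer: Both A and B are false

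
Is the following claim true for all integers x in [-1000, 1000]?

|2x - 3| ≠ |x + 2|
The claim fails at x = 5:
x = 5: LHS = |2·5 - 3| = |7| = 7, RHS = |5 + 2| = |7| = 7; 7 ≠ 7 — FAILS

Because a single integer refutes it, the statement is false.

Answer: False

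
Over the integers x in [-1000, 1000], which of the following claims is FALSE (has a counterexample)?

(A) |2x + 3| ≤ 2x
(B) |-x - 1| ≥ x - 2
(A) x = 0: LHS = |2·0 + 3| = |3| = 3, RHS = 2·0 = 0; 3 ≤ 0 — FAILS

(B) Over all integers in [-1000, 1000], LHS − RHS is smallest at x = 0, where it equals 3:
x = 0: LHS = |-0 - 1| = |-1| = 1, RHS = 0 - 2 = -2; 1 ≥ -2 — holds
At the ends of the range:
x = -1000: LHS = |-(-1000) - 1| = |999| = 999, RHS = (-1000) - 2 = -1002; 999 ≥ -1002 — holds
x = 1000: LHS = |-1000 - 1| = |-1001| = 1001, RHS = 1000 - 2 = 998; 1001 ≥ 998 — holds
Hence LHS − RHS is never negative, i.e. LHS ≥ RHS throughout, so the relation holds for every integer in [-1000, 1000].

Only (A) has a counterexample.

Answer: A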